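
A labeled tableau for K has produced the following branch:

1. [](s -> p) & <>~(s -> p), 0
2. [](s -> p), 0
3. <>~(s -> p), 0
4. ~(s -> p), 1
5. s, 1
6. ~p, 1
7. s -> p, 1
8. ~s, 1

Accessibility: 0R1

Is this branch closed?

Closed

Both s and ~s appear at 1.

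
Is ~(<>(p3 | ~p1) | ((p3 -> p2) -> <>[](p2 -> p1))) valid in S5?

No, not valid

Tableau for the negation <>(p3 | ~p1) | ((p3 -> p2) -> <>[](p2 -> p1)):
1. <>(p3 | ~p1) | ((p3 -> p2) -> <>[](p2 -> p1)), w0
2. (p3 -> p2) -> <>[](p2 -> p1), w0
3. <>[](p2 -> p1), w0
4. [](p2 -> p1), w1
5. p2 -> p1, w0
6. p2 -> p1, w1
7. p1, w0
8. p1, w1
Accessibility: w0Rw0, w0Rw1, w1Rw0, w1Rw1
The negation has an open branch (countermodel exists).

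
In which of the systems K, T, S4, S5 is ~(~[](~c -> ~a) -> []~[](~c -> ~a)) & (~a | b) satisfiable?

S5-tableau for the formula:
1. ~(~[](~c -> ~a) -> []~[](~c -> ~a)) & (~a | b), 0
2. ~(~[](~c -> ~a) -> []~[](~c -> ~a)), 0
3. ~a | b, 0
4. ~[](~c -> ~a), 0
5. ~[]~[](~c -> ~a), 0
6. b, 0
7. ~(~c -> ~a), 1
8. ~c, 1
9. a, 1
10. [](~c -> ~a), 2
11. ~c -> ~a, 0
12. ~c -> ~a, 1
13. ~c -> ~a, 2
14. ~a, 0
15. ~a, 1
Accessibility: 0R0, 0R1, 0R2, 1R0, 1R1, 1R2, 2R0, 2R1, 2R2
Branch closes: a and ~a both at 1.
Every branch closes (one shown): unsatisfiable in S5.
S4-tableau for the formula:
1. ~(~[](~c -> ~a) -> []~[](~c -> ~a)) & (~a | b), 0
2. ~(~[](~c -> ~a) -> []~[](~c -> ~a)), 0
3. ~a | b, 0
4. ~[](~c -> ~a), 0
5. ~[]~[](~c -> ~a), 0
6. b, 0
7. ~(~c -> ~a), 1
8. ~c, 1
9. a, 1
10. [](~c -> ~a), 2
11. ~c -> ~a, 2
12. ~a, 2
Accessibility: 0R0, 0R1, 0R2, 1R1, 2R2
Complete open branch: satisfiable in S4, hence also in K, T (this S4-model is also a K-model and a T-model).

K, T, S4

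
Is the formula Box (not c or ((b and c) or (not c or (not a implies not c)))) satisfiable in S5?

1. Box (not c or ((b and c) or (not c or (not a implies not c)))), 0
2. not c or ((b and c) or (not c or (not a implies not c))), 0
3. (b and c) or (not c or (not a implies not c)), 0
4. not c or (not a implies not c), 0
5. not a implies not c, 0
6. not c, 0
Accessibility: 0R0

Yes, satisfiable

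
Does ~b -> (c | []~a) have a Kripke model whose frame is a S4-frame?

1. ~b -> (c | []~a), 0
2. c | []~a, 0
3. []~a, 0
4. ~a, 0
Accessibility: 0R0

Satisfiable (open branch found)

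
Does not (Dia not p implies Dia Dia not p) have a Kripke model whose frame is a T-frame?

No, unsatisfiable

1. not (Dia not p implies Dia Dia not p), 0
2. Dia not p, 0
3. not Dia Dia not p, 0
4. not Dia not p, 0
5. p, 0
6. not p, 1
7. not Dia not p, 1
8. p, 1
Accessibility: 0R0, 0R1, 1R1
Branch closes: p and not p both at 1.
(One branch shown.) All branches close.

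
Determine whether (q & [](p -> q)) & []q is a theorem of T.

Tableau for the negation ~((q & [](p -> q)) & []q):
1. ~((q & [](p -> q)) & []q), u
2. ~[]q, u
3. ~q, v
Accessibility: uRu, uRv, vRv
The negation has an open branch (countermodel exists).

No, not valid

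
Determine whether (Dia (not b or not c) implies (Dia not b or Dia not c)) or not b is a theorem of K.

Tableau for the negation not ((Dia (not b or not c) implies (Dia not b or Dia not c)) or not b):
1. not ((Dia (not b or not c) implies (Dia not b or Dia not c)) or not b), w0
2. not (Dia (not b or not c) implies (Dia not b or Dia not c)), w0   [neg-or-rule on 1]
3. b, w0   [neg-or-rule on 1]
4. Dia (not b or not c), w0   [neg-implies-rule on 2]
5. not (Dia not b or Dia not c), w0   [neg-implies-rule on 2]
6. not Dia not b, w0   [neg-or-rule on 5]
7. not Dia not c, w0   [neg-or-rule on 5]
8. not b or not c, w1   [Dia-rule on 4: fresh world w1, w0Rw1]
9. b, w1   [neg-Dia-rule on 6 via w0Rw1]
10. c, w1   [neg-Dia-rule on 7 via w0Rw1]
11. not c, w1   [or-rule on 8 (branches; this branch)]
Accessibility: w0Rw1
Branch closes: c and not c both at w1.
All branches of the negation close; one closing branch shown above.

Valid in K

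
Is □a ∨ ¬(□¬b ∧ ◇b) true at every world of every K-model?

Yes, valid

Tableau for the negation ¬(□a ∨ ¬(□¬b ∧ ◇b)):
1. ¬(□a ∨ ¬(□¬b ∧ ◇b)), w0
2. ¬□a, w0
3. □¬b ∧ ◇b, w0
4. □¬b, w0
5. ◇b, w0
6. ¬a, w1
7. ¬b, w1
8. b, w2
9. ¬b, w2
Accessibility: w0Rw1, w0Rw2
Branch closes: b and ¬b both at w2.
All branches of the negation close; one closing branch shown above.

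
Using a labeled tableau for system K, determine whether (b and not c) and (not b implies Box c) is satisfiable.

Satisfiable

1. (b and not c) and (not b implies Box c), w0
2. b and not c, w0   [and-rule on 1]
3. not b implies Box c, w0   [and-rule on 1]
4. b, w0   [and-rule on 2]
5. not c, w0   [and-rule on 2]
6. Box c, w0   [implies-rule on 3 (branches; this branch)]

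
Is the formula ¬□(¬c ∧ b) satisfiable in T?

1. ¬□(¬c ∧ b), u
2. ¬(¬c ∧ b), v
3. ¬b, v
Accessibility: uRu, uRv, vRv

Yes, satisfiable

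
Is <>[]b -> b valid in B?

Tableau for the negation ~(<>[]b -> b):
1. ~(<>[]b -> b), u
2. <>[]b, u
3. ~b, u
4. []b, v
5. b, u
Accessibility: uRu, uRv, vRu, vRv
Branch closes: b and ~b both at u.
All branches of the negation close; one closing branch shown above.

Valid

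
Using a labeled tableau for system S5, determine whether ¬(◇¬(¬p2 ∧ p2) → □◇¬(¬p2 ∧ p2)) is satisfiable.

Unsatisfiable (every branch closes)

1. ¬(◇¬(¬p2 ∧ p2) → □◇¬(¬p2 ∧ p2)), w0
2. ◇¬(¬p2 ∧ p2), w0
3. ¬□◇¬(¬p2 ∧ p2), w0
4. ¬(¬p2 ∧ p2), w1
5. ¬p2, w1
6. ¬◇¬(¬p2 ∧ p2), w2
7. ¬p2 ∧ p2, w0
8. ¬p2, w0
9. p2, w0
Accessibility: w0Rw0, w0Rw1, w0Rw2, w1Rw0, w1Rw1, w1Rw2, w2Rw0, w2Rw1, w2Rw2
Branch closes: p2 and ¬p2 both at w0.
Every branch closes; the branch above is one of them.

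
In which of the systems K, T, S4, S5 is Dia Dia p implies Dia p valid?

S4, S5

S4-tableau for the negation not (Dia Dia p implies Dia p):
1. not (Dia Dia p implies Dia p), u
2. Dia Dia p, u
3. not Dia p, u
4. not p, u
5. Dia p, v
6. not p, v
7. p, w
8. not p, w
Accessibility: uRu, uRv, uRw, vRv, vRw, wRw
Branch closes: p and not p both at w.
Every branch closes (one shown): valid in S4, hence also in S5 (every theorem of S4 is a theorem of S5).
T-tableau for the negation not (Dia Dia p implies Dia p):
1. not (Dia Dia p implies Dia p), u
2. Dia Dia p, u
3. not Dia p, u
4. not p, u
5. Dia p, v
6. not p, v
7. p, w
Accessibility: uRu, uRv, vRv, vRw, wRw
Complete open branch: countermodel on a T-frame, so not valid in T, nor in K (the same frame is also a K-frame).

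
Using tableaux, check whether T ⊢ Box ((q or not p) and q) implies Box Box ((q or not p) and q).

Invalid (countermodel exists)

Tableau for the negation not (Box ((q or not p) and q) implies Box Box ((q or not p) and q)):
1. not (Box ((q or not p) and q) implies Box Box ((q or not p) and q)), u
2. Box ((q or not p) and q), u   [neg-implies-rule on 1]
3. not Box Box ((q or not p) and q), u   [neg-implies-rule on 1]
4. (q or not p) and q, u   [Box-rule on 2 via uRu]
5. q or not p, u   [and-rule on 4]
6. q, u   [and-rule on 4]
7. not p, u   [or-rule on 5 (branches; this branch)]
8. not Box ((q or not p) and q), v   [neg-Box-rule on 3: fresh world v, uRv]
9. (q or not p) and q, v   [Box-rule on 2 via uRv]
10. q or not p, v   [and-rule on 9]
11. q, v   [and-rule on 9]
12. not p, v   [or-rule on 10 (branches; this branch)]
13. not ((q or not p) and q), w   [neg-Box-rule on 8: fresh world w, vRw]
14. not q, w   [neg-and-rule on 13 (branches; this branch)]
Accessibility: uRu, uRv, vRv, vRw, wRw
The negation has an open branch (countermodel exists).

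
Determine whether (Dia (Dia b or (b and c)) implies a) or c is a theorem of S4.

No, not valid

Tableau for the negation not ((Dia (Dia b or (b and c)) implies a) or c):
1. not ((Dia (Dia b or (b and c)) implies a) or c), u
2. not (Dia (Dia b or (b and c)) implies a), u
3. not c, u
4. Dia (Dia b or (b and c)), u
5. not a, u
6. Dia b or (b and c), v
7. b and c, v
8. b, v
9. c, v
Accessibility: uRu, uRv, vRv
The negation has an open branch (countermodel exists).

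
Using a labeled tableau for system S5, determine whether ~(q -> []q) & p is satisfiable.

1. ~(q -> []q) & p, w0
2. ~(q -> []q), w0
3. p, w0
4. q, w0
5. ~[]q, w0
6. ~q, w1
Accessibility: w0Rw0, w0Rw1, w1Rw0, w1Rw1

Satisfiable (open branch found)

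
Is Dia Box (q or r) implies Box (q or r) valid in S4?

Tableau for the negation not (Dia Box (q or r) implies Box (q or r)):
1. not (Dia Box (q or r) implies Box (q or r)), u
2. Dia Box (q or r), u
3. not Box (q or r), u
4. Box (q or r), v
5. q or r, v
6. r, v
7. not (q or r), w
8. not q, w
9. not r, w
Accessibility: uRu, uRv, uRw, vRv, wRw
The negation has an open branch (countermodel exists).

No, not valid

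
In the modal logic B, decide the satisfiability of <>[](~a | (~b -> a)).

1. <>[](~a | (~b -> a)), 0
2. [](~a | (~b -> a)), 1   [<>-rule on 1: fresh world 1, 0R1]
3. ~a | (~b -> a), 0   [[]-rule on 2 via 1R0]
4. ~a | (~b -> a), 1   [[]-rule on 2 via 1R1]
5. ~b -> a, 0   [|-rule on 3 (branches; this branch)]
6. ~b -> a, 1   [|-rule on 4 (branches; this branch)]
7. a, 0   [->-rule on 5 (branches; this branch)]
8. a, 1   [->-rule on 6 (branches; this branch)]
Accessibility: 0R0, 0R1, 1R0, 1R1

Satisfiable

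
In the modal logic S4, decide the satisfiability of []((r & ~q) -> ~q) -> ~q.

Yes, satisfiable

1. []((r & ~q) -> ~q) -> ~q, u
2. ~q, u
Accessibility: uRu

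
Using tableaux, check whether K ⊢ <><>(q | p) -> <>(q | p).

Invalid (countermodel exists)

Tableau for the negation ~(<><>(q | p) -> <>(q | p)):
1. ~(<><>(q | p) -> <>(q | p)), 0
2. <><>(q | p), 0   [~->-rule on 1]
3. ~<>(q | p), 0   [~->-rule on 1]
4. <>(q | p), 1   [<>-rule on 2: fresh world 1, 0R1]
5. ~(q | p), 1   [~<>-rule on 3 via 0R1]
6. ~q, 1   [~|-rule on 5]
7. ~p, 1   [~|-rule on 5]
8. q | p, 2   [<>-rule on 4: fresh world 2, 1R2]
9. p, 2   [|-rule on 8 (branches; this branch)]
Accessibility: 0R1, 1R2
The negation has an open branch (countermodel exists).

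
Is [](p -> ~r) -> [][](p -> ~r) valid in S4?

Yes, valid

Tableau for the negation ~([](p -> ~r) -> [][](p -> ~r)):
1. ~([](p -> ~r) -> [][](p -> ~r)), u
2. [](p -> ~r), u   [~->-rule on 1]
3. ~[][](p -> ~r), u   [~->-rule on 1]
4. p -> ~r, u   [[]-rule on 2 via uRu]
5. ~r, u   [->-rule on 4 (branches; this branch)]
6. ~[](p -> ~r), v   [~[]-rule on 3: fresh world v, uRv]
7. p -> ~r, v   [[]-rule on 2 via uRv]
8. ~r, v   [->-rule on 7 (branches; this branch)]
9. ~(p -> ~r), w   [~[]-rule on 6: fresh world w, vRw]
10. p, w   [~->-rule on 9]
11. r, w   [~->-rule on 9]
12. p -> ~r, w   [[]-rule on 2 via uRw]
13. ~r, w   [->-rule on 12 (branches; this branch)]
Accessibility: uRu, uRv, uRw, vRv, vRw, wRw
Branch closes: r and ~r both at w.
All branches of the negation close; one closing branch shown above.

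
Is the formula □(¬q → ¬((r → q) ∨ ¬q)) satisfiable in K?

1. □(¬q → ¬((r → q) ∨ ¬q)), 0

Satisfiable (open branch found)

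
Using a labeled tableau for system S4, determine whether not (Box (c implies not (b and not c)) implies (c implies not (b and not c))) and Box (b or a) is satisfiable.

1. not (Box (c implies not (b and not c)) implies (c implies not (b and not c))) and Box (b or a), w0
2. not (Box (c implies not (b and not c)) implies (c implies not (b and not c))), w0   [and-rule on 1]
3. Box (b or a), w0   [and-rule on 1]
4. Box (c implies not (b and not c)), w0   [neg-implies-rule on 2]
5. not (c implies not (b and not c)), w0   [neg-implies-rule on 2]
6. c, w0   [neg-implies-rule on 5]
7. b and not c, w0   [neg-implies-rule on 5]
8. b, w0   [and-rule on 7]
9. not c, w0   [and-rule on 7]
Accessibility: w0Rw0
Branch closes: c and not c both at w0.
All branches of the tableau close; one closing branch shown above.

Unsatisfiable (every branch closes)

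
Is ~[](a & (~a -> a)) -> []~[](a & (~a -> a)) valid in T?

Tableau for the negation ~(~[](a & (~a -> a)) -> []~[](a & (~a -> a))):
1. ~(~[](a & (~a -> a)) -> []~[](a & (~a -> a))), 0
2. ~[](a & (~a -> a)), 0
3. ~[]~[](a & (~a -> a)), 0
4. ~(a & (~a -> a)), 1
5. ~(~a -> a), 1
6. ~a, 1
7. [](a & (~a -> a)), 2
8. a & (~a -> a), 2
9. a, 2
10. ~a -> a, 2
Accessibility: 0R0, 0R1, 0R2, 1R1, 2R2
The negation has an open branch (countermodel exists).

Not valid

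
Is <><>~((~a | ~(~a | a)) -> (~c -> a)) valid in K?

Tableau for the negation ~<><>~((~a | ~(~a | a)) -> (~c -> a)):
1. ~<><>~((~a | ~(~a | a)) -> (~c -> a)), 0
The negation has an open branch (countermodel exists).

No, not valid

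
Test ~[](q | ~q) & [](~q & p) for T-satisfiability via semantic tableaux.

1. ~[](q | ~q) & [](~q & p), u
2. ~[](q | ~q), u   [&-rule on 1]
3. [](~q & p), u   [&-rule on 1]
4. ~q & p, u   [[]-rule on 3 via uRu]
5. ~q, u   [&-rule on 4]
6. p, u   [&-rule on 4]
7. ~(q | ~q), v   [~[]-rule on 2: fresh world v, uRv]
8. ~q, v   [~|-rule on 7]
9. q, v   [~|-rule on 7]
Accessibility: uRu, uRv, vRv
Branch closes: q and ~q both at v.
(One branch shown.) All branches close.

Unsatisfiable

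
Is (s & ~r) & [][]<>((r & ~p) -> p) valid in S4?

Tableau for the negation ~((s & ~r) & [][]<>((r & ~p) -> p)):
1. ~((s & ~r) & [][]<>((r & ~p) -> p)), u
2. ~[][]<>((r & ~p) -> p), u
3. ~[]<>((r & ~p) -> p), v
4. ~<>((r & ~p) -> p), w
5. ~((r & ~p) -> p), w
6. r & ~p, w
7. ~p, w
8. r, w
Accessibility: uRu, uRv, uRw, vRv, vRw, wRw
The negation has an open branch (countermodel exists).

Not valid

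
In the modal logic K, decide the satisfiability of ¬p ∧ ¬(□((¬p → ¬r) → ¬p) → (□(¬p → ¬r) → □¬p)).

1. ¬p ∧ ¬(□((¬p → ¬r) → ¬p) → (□(¬p → ¬r) → □¬p)), 0
2. ¬p, 0
3. ¬(□((¬p → ¬r) → ¬p) → (□(¬p → ¬r) → □¬p)), 0
4. □((¬p → ¬r) → ¬p), 0
5. ¬(□(¬p → ¬r) → □¬p), 0
6. □(¬p → ¬r), 0
7. ¬□¬p, 0
8. p, 1
9. (¬p → ¬r) → ¬p, 1
10. ¬p → ¬r, 1
11. ¬(¬p → ¬r), 1
12. ¬p, 1
13. r, 1
Accessibility: 0R1
Branch closes: p and ¬p both at 1.
Every branch closes; the branch above is one of them.

No, unsatisfiable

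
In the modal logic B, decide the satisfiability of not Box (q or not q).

1. not Box (q or not q), w0
2. not (q or not q), w1   [neg-Box-rule on 1: fresh world w1, w0Rw1]
3. not q, w1   [neg-or-rule on 2]
4. q, w1   [neg-or-rule on 2]
Accessibility: w0Rw0, w0Rw1, w1Rw0, w1Rw1
Branch closes: q and not q both at w1.
All branches of the tableau close; one closing branch shown above.

No, unsatisfiable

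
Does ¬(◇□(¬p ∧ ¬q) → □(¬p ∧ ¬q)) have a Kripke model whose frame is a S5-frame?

No, unsatisfiable

1. ¬(◇□(¬p ∧ ¬q) → □(¬p ∧ ¬q)), u
2. ◇□(¬p ∧ ¬q), u
3. ¬□(¬p ∧ ¬q), u
4. □(¬p ∧ ¬q), v
5. ¬p ∧ ¬q, u
6. ¬p, u
7. ¬q, u
8. ¬p ∧ ¬q, v
9. ¬p, v
10. ¬q, v
11. ¬(¬p ∧ ¬q), w
12. ¬p ∧ ¬q, w
13. ¬p, w
14. ¬q, w
15. q, w
Accessibility: uRu, uRv, uRw, vRu, vRv, vRw, wRu, wRv, wRw
Branch closes: q and ¬q both at w.
(One branch shown.) All branches close.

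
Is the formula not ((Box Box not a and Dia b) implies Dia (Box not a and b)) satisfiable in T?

No, unsatisfiable

1. not ((Box Box not a and Dia b) implies Dia (Box not a and b)), w0
2. Box Box not a and Dia b, w0
3. not Dia (Box not a and b), w0
4. Box Box not a, w0
5. Dia b, w0
6. not (Box not a and b), w0
7. Box not a, w0
8. not a, w0
9. not Box not a, w0
10. b, w1
11. not (Box not a and b), w1
12. Box not a, w1
13. not a, w1
14. not Box not a, w1
15. a, w2
16. not (Box not a and b), w2
17. Box not a, w2
18. not a, w2
Accessibility: w0Rw0, w0Rw1, w0Rw2, w1Rw1, w2Rw2
Branch closes: a and not a both at w2.
(One branch shown.) All branches close.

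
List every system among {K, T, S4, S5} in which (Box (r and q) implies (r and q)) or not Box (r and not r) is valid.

T, S4, S5

T-tableau for the negation not ((Box (r and q) implies (r and q)) or not Box (r and not r)):
1. not ((Box (r and q) implies (r and q)) or not Box (r and not r)), w0
2. not (Box (r and q) implies (r and q)), w0
3. Box (r and not r), w0
4. Box (r and q), w0
5. not (r and q), w0
6. r and not r, w0
7. r, w0
8. not r, w0
Accessibility: w0Rw0
Branch closes: r and not r both at w0.
Every branch closes (one shown): valid in T, hence also in S4, S5 (every theorem of T is a theorem of S4 and S5).
K-tableau for the negation not ((Box (r and q) implies (r and q)) or not Box (r and not r)):
1. not ((Box (r and q) implies (r and q)) or not Box (r and not r)), w0
2. not (Box (r and q) implies (r and q)), w0
3. Box (r and not r), w0
4. Box (r and q), w0
5. not (r and q), w0
6. not q, w0
Complete open branch: countermodel on a K-frame, so not valid in K.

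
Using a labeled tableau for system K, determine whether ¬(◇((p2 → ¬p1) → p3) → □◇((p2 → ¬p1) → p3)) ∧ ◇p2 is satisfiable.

Satisfiable (open branch found)

1. ¬(◇((p2 → ¬p1) → p3) → □◇((p2 → ¬p1) → p3)) ∧ ◇p2, 0
2. ¬(◇((p2 → ¬p1) → p3) → □◇((p2 → ¬p1) → p3)), 0   [∧-rule on 1]
3. ◇p2, 0   [∧-rule on 1]
4. ◇((p2 → ¬p1) → p3), 0   [¬→-rule on 2]
5. ¬□◇((p2 → ¬p1) → p3), 0   [¬→-rule on 2]
6. p2, 1   [◇-rule on 3: fresh world 1, 0R1]
7. (p2 → ¬p1) → p3, 2   [◇-rule on 4: fresh world 2, 0R2]
8. p3, 2   [→-rule on 7 (branches; this branch)]
9. ¬◇((p2 → ¬p1) → p3), 3   [¬□-rule on 5: fresh world 3, 0R3]
Accessibility: 0R1, 0R2, 0R3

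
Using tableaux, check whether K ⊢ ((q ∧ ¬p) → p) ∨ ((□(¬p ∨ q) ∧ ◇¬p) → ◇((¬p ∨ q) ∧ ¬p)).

Tableau for the negation ¬(((q ∧ ¬p) → p) ∨ ((□(¬p ∨ q) ∧ ◇¬p) → ◇((¬p ∨ q) ∧ ¬p))):
1. ¬(((q ∧ ¬p) → p) ∨ ((□(¬p ∨ q) ∧ ◇¬p) → ◇((¬p ∨ q) ∧ ¬p))), w0
2. ¬((q ∧ ¬p) → p), w0
3. ¬((□(¬p ∨ q) ∧ ◇¬p) → ◇((¬p ∨ q) ∧ ¬p)), w0
4. q ∧ ¬p, w0
5. ¬p, w0
6. □(¬p ∨ q) ∧ ◇¬p, w0
7. ¬◇((¬p ∨ q) ∧ ¬p), w0
8. q, w0
9. □(¬p ∨ q), w0
10. ◇¬p, w0
11. ¬p, w1
12. ¬((¬p ∨ q) ∧ ¬p), w1
13. ¬p ∨ q, w1
14. ¬(¬p ∨ q), w1
15. p, w1
16. ¬q, w1
Accessibility: w0Rw1
Branch closes: p and ¬p both at w1.
All branches of the negation close; one closing branch shown above.

Valid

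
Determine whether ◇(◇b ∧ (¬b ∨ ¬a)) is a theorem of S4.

No, not valid

Tableau for the negation ¬◇(◇b ∧ (¬b ∨ ¬a)):
1. ¬◇(◇b ∧ (¬b ∨ ¬a)), u
2. ¬(◇b ∧ (¬b ∨ ¬a)), u   [¬◇-rule on 1 via uRu]
3. ¬(¬b ∨ ¬a), u   [¬∧-rule on 2 (branches; this branch)]
4. b, u   [¬∨-rule on 3]
5. a, u   [¬∨-rule on 3]
Accessibility: uRu
The negation has an open branch (countermodel exists).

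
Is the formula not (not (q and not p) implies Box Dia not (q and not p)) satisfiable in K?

Satisfiable (open branch found)

1. not (not (q and not p) implies Box Dia not (q and not p)), 0
2. not (q and not p), 0
3. not Box Dia not (q and not p), 0
4. p, 0
5. not Dia not (q and not p), 1
Accessibility: 0R1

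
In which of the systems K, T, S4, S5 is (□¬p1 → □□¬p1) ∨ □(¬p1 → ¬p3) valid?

S4, S5

T-tableau for the negation ¬((□¬p1 → □□¬p1) ∨ □(¬p1 → ¬p3)):
1. ¬((□¬p1 → □□¬p1) ∨ □(¬p1 → ¬p3)), w0
2. ¬(□¬p1 → □□¬p1), w0   [¬∨-rule on 1]
3. ¬□(¬p1 → ¬p3), w0   [¬∨-rule on 1]
4. □¬p1, w0   [¬→-rule on 2]
5. ¬□□¬p1, w0   [¬→-rule on 2]
6. ¬p1, w0   [□-rule on 4 via w0Rw0]
7. ¬(¬p1 → ¬p3), w1   [¬□-rule on 3: fresh world w1, w0Rw1]
8. ¬p1, w1   [¬→-rule on 7]
9. p3, w1   [¬→-rule on 7]
10. ¬□¬p1, w2   [¬□-rule on 5: fresh world w2, w0Rw2]
11. ¬p1, w2   [□-rule on 4 via w0Rw2]
12. p1, w3   [¬□-rule on 10: fresh world w3, w2Rw3]
Accessibility: w0Rw0, w0Rw1, w0Rw2, w1Rw1, w2Rw2, w2Rw3, w3Rw3
Complete open branch: countermodel on a T-frame, so not valid in T, nor in K (the same frame is also a K-frame).
S4-tableau for the negation ¬((□¬p1 → □□¬p1) ∨ □(¬p1 → ¬p3)):
1. ¬((□¬p1 → □□¬p1) ∨ □(¬p1 → ¬p3)), w0
2. ¬(□¬p1 → □□¬p1), w0   [¬∨-rule on 1]
3. ¬□(¬p1 → ¬p3), w0   [¬∨-rule on 1]
4. □¬p1, w0   [¬→-rule on 2]
5. ¬□□¬p1, w0   [¬→-rule on 2]
6. ¬p1, w0   [□-rule on 4 via w0Rw0]
7. ¬(¬p1 → ¬p3), w1   [¬□-rule on 3: fresh world w1, w0Rw1]
8. ¬p1, w1   [¬→-rule on 7]
9. p3, w1   [¬→-rule on 7]
10. ¬□¬p1, w2   [¬□-rule on 5: fresh world w2, w0Rw2]
11. ¬p1, w2   [□-rule on 4 via w0Rw2]
12. p1, w3   [¬□-rule on 10: fresh world w3, w2Rw3]
13. ¬p1, w3   [□-rule on 4 via w0Rw3]
Accessibility: w0Rw0, w0Rw1, w0Rw2, w0Rw3, w1Rw1, w2Rw2, w2Rw3, w3Rw3
Branch closes: p1 and ¬p1 both at w3.
Every branch closes (one shown): valid in S4, hence also in S5 (every theorem of S4 is a theorem of S5).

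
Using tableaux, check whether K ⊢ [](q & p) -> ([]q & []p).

Tableau for the negation ~([](q & p) -> ([]q & []p)):
1. ~([](q & p) -> ([]q & []p)), w0
2. [](q & p), w0
3. ~([]q & []p), w0
4. ~[]p, w0
5. ~p, w1
6. q & p, w1
7. q, w1
8. p, w1
Accessibility: w0Rw1
Branch closes: p and ~p both at w1.
Every branch of the negation's tableau closes; the branch above is one of them.

Valid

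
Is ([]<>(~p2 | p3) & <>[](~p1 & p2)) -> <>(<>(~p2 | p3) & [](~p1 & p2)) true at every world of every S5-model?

Valid

Tableau for the negation ~(([]<>(~p2 | p3) & <>[](~p1 & p2)) -> <>(<>(~p2 | p3) & [](~p1 & p2))):
1. ~(([]<>(~p2 | p3) & <>[](~p1 & p2)) -> <>(<>(~p2 | p3) & [](~p1 & p2))), u
2. []<>(~p2 | p3) & <>[](~p1 & p2), u   [~->-rule on 1]
3. ~<>(<>(~p2 | p3) & [](~p1 & p2)), u   [~->-rule on 1]
4. []<>(~p2 | p3), u   [&-rule on 2]
5. <>[](~p1 & p2), u   [&-rule on 2]
6. ~(<>(~p2 | p3) & [](~p1 & p2)), u   [~<>-rule on 3 via uRu]
7. <>(~p2 | p3), u   [[]-rule on 4 via uRu]
8. ~[](~p1 & p2), u   [~&-rule on 6 (branches; this branch)]
9. [](~p1 & p2), v   [<>-rule on 5: fresh world v, uRv]
10. ~(<>(~p2 | p3) & [](~p1 & p2)), v   [~<>-rule on 3 via uRv]
11. <>(~p2 | p3), v   [[]-rule on 4 via uRv]
12. ~p1 & p2, u   [[]-rule on 9 via vRu]
13. ~p1, u   [&-rule on 12]
14. p2, u   [&-rule on 12]
15. ~p1 & p2, v   [[]-rule on 9 via vRv]
16. ~p1, v   [&-rule on 15]
17. p2, v   [&-rule on 15]
18. ~[](~p1 & p2), v   [~&-rule on 10 (branches; this branch)]
19. ~p2 | p3, w   [<>-rule on 7: fresh world w, uRw]
20. ~(<>(~p2 | p3) & [](~p1 & p2)), w   [~<>-rule on 3 via uRw]
21. <>(~p2 | p3), w   [[]-rule on 4 via uRw]
22. ~p1 & p2, w   [[]-rule on 9 via vRw]
23. ~p1, w   [&-rule on 22]
24. p2, w   [&-rule on 22]
25. p3, w   [|-rule on 19 (branches; this branch)]
26. ~[](~p1 & p2), w   [~&-rule on 20 (branches; this branch)]
27. ~(~p1 & p2), x   [~[]-rule on 8: fresh world x, uRx]
28. ~(<>(~p2 | p3) & [](~p1 & p2)), x   [~<>-rule on 3 via uRx]
29. <>(~p2 | p3), x   [[]-rule on 4 via uRx]
30. ~p1 & p2, x   [[]-rule on 9 via vRx]
31. ~p1, x   [&-rule on 30]
32. p2, x   [&-rule on 30]
33. ~p2, x   [~&-rule on 27 (branches; this branch)]
Accessibility: uRu, uRv, uRw, uRx, vRu, vRv, vRw, vRx, wRu, wRv, wRw, wRx, xRu, xRv, xRw, xRx
Branch closes: p2 and ~p2 both at x.
All branches of the negation close; one closing branch shown above.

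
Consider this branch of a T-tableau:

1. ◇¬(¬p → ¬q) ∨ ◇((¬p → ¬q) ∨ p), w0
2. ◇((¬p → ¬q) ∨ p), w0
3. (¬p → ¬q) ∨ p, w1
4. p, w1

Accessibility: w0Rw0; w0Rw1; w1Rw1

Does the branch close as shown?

No world carries both an atom and its negation.

No, open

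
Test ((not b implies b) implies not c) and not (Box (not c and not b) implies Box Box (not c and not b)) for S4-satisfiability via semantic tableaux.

1. ((not b implies b) implies not c) and not (Box (not c and not b) implies Box Box (not c and not b)), 0
2. (not b implies b) implies not c, 0
3. not (Box (not c and not b) implies Box Box (not c and not b)), 0
4. Box (not c and not b), 0
5. not Box Box (not c and not b), 0
6. not c and not b, 0
7. not c, 0
8. not b, 0
9. not (not b implies b), 0
10. not Box (not c and not b), 1
11. not c and not b, 1
12. not c, 1
13. not b, 1
14. not (not c and not b), 2
15. not c and not b, 2
16. not c, 2
17. not b, 2
18. b, 2
Accessibility: 0R0, 0R1, 0R2, 1R1, 1R2, 2R2
Branch closes: b and not b both at 2.
(One branch shown.) All branches close.

Unsatisfiable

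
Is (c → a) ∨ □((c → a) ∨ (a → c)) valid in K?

Valid

Tableau for the negation ¬((c → a) ∨ □((c → a) ∨ (a → c))):
1. ¬((c → a) ∨ □((c → a) ∨ (a → c))), 0
2. ¬(c → a), 0
3. ¬□((c → a) ∨ (a → c)), 0
4. c, 0
5. ¬a, 0
6. ¬((c → a) ∨ (a → c)), 1
7. ¬(c → a), 1
8. ¬(a → c), 1
9. c, 1
10. ¬a, 1
11. a, 1
12. ¬c, 1
Accessibility: 0R1
Branch closes: a and ¬a both at 1.
All branches of the negation close; one closing branch shown above.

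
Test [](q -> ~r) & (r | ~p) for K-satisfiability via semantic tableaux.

1. [](q -> ~r) & (r | ~p), u
2. [](q -> ~r), u
3. r | ~p, u
4. ~p, u

Yes, satisfiable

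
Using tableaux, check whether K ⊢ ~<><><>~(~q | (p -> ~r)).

Tableau for the negation <><><>~(~q | (p -> ~r)):
1. <><><>~(~q | (p -> ~r)), w0
2. <><>~(~q | (p -> ~r)), w1   [<>-rule on 1: fresh world w1, w0Rw1]
3. <>~(~q | (p -> ~r)), w2   [<>-rule on 2: fresh world w2, w1Rw2]
4. ~(~q | (p -> ~r)), w3   [<>-rule on 3: fresh world w3, w2Rw3]
5. q, w3   [~|-rule on 4]
6. ~(p -> ~r), w3   [~|-rule on 4]
7. p, w3   [~->-rule on 6]
8. r, w3   [~->-rule on 6]
Accessibility: w0Rw1, w1Rw2, w2Rw3
The negation has an open branch (countermodel exists).

No, not valid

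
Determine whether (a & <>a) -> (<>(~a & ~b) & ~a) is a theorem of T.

Tableau for the negation ~((a & <>a) -> (<>(~a & ~b) & ~a)):
1. ~((a & <>a) -> (<>(~a & ~b) & ~a)), u
2. a & <>a, u
3. ~(<>(~a & ~b) & ~a), u
4. a, u
5. <>a, u
6. a, v
Accessibility: uRu, uRv, vRv
The negation has an open branch (countermodel exists).

No, not valid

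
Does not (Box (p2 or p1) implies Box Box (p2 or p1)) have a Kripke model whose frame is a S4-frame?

1. not (Box (p2 or p1) implies Box Box (p2 or p1)), 0
2. Box (p2 or p1), 0
3. not Box Box (p2 or p1), 0
4. p2 or p1, 0
5. p1, 0
6. not Box (p2 or p1), 1
7. p2 or p1, 1
8. p1, 1
9. not (p2 or p1), 2
10. not p2, 2
11. not p1, 2
12. p2 or p1, 2
13. p1, 2
Accessibility: 0R0, 0R1, 0R2, 1R1, 1R2, 2R2
Branch closes: p1 and not p1 both at 2.
All branches of the tableau close; one closing branch shown above.

No, unsatisfiable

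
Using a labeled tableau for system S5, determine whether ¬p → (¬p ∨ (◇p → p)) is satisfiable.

Yes, satisfiable

1. ¬p → (¬p ∨ (◇p → p)), u
2. ¬p ∨ (◇p → p), u
3. ◇p → p, u
4. p, u
Accessibility: uRu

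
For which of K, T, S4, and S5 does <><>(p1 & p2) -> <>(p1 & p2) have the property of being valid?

T-tableau for the negation ~(<><>(p1 & p2) -> <>(p1 & p2)):
1. ~(<><>(p1 & p2) -> <>(p1 & p2)), u
2. <><>(p1 & p2), u   [~->-rule on 1]
3. ~<>(p1 & p2), u   [~->-rule on 1]
4. ~(p1 & p2), u   [~<>-rule on 3 via uRu]
5. ~p2, u   [~&-rule on 4 (branches; this branch)]
6. <>(p1 & p2), v   [<>-rule on 2: fresh world v, uRv]
7. ~(p1 & p2), v   [~<>-rule on 3 via uRv]
8. ~p2, v   [~&-rule on 7 (branches; this branch)]
9. p1 & p2, w   [<>-rule on 6: fresh world w, vRw]
10. p1, w   [&-rule on 9]
11. p2, w   [&-rule on 9]
Accessibility: uRu, uRv, vRv, vRw, wRw
Complete open branch: countermodel on a T-frame, so not valid in T, nor in K (the same frame is also a K-frame).
S4-tableau for the negation ~(<><>(p1 & p2) -> <>(p1 & p2)):
1. ~(<><>(p1 & p2) -> <>(p1 & p2)), u
2. <><>(p1 & p2), u   [~->-rule on 1]
3. ~<>(p1 & p2), u   [~->-rule on 1]
4. ~(p1 & p2), u   [~<>-rule on 3 via uRu]
5. ~p2, u   [~&-rule on 4 (branches; this branch)]
6. <>(p1 & p2), v   [<>-rule on 2: fresh world v, uRv]
7. ~(p1 & p2), v   [~<>-rule on 3 via uRv]
8. ~p2, v   [~&-rule on 7 (branches; this branch)]
9. p1 & p2, w   [<>-rule on 6: fresh world w, vRw]
10. p1, w   [&-rule on 9]
11. p2, w   [&-rule on 9]
12. ~(p1 & p2), w   [~<>-rule on 3 via uRw]
13. ~p2, w   [~&-rule on 12 (branches; this branch)]
Accessibility: uRu, uRv, uRw, vRv, vRw, wRw
Branch closes: p2 and ~p2 both at w.
Every branch closes (one shown): valid in S4, hence also in S5 (every theorem of S4 is a theorem of S5).

S4, S5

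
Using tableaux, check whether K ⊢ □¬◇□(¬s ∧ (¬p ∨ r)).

Tableau for the negation ¬□¬◇□(¬s ∧ (¬p ∨ r)):
1. ¬□¬◇□(¬s ∧ (¬p ∨ r)), 0
2. ◇□(¬s ∧ (¬p ∨ r)), 1
3. □(¬s ∧ (¬p ∨ r)), 2
Accessibility: 0R1, 1R2
The negation has an open branch (countermodel exists).

Invalid (countermodel exists)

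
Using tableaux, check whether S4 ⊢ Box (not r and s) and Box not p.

Tableau for the negation not (Box (not r and s) and Box not p):
1. not (Box (not r and s) and Box not p), w0
2. not Box not p, w0   [neg-and-rule on 1 (branches; this branch)]
3. p, w1   [neg-Box-rule on 2: fresh world w1, w0Rw1]
Accessibility: w0Rw0, w0Rw1, w1Rw1
The negation has an open branch (countermodel exists).

Invalid (countermodel exists)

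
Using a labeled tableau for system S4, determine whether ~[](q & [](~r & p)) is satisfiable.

Yes, satisfiable

1. ~[](q & [](~r & p)), u
2. ~(q & [](~r & p)), v   [~[]-rule on 1: fresh world v, uRv]
3. ~[](~r & p), v   [~&-rule on 2 (branches; this branch)]
4. ~(~r & p), w   [~[]-rule on 3: fresh world w, vRw]
5. ~p, w   [~&-rule on 4 (branches; this branch)]
Accessibility: uRu, uRv, uRw, vRv, vRw, wRw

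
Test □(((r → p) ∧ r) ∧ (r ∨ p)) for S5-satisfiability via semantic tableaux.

Satisfiable

1. □(((r → p) ∧ r) ∧ (r ∨ p)), 0
2. ((r → p) ∧ r) ∧ (r ∨ p), 0   [□-rule on 1 via 0R0]
3. (r → p) ∧ r, 0   [∧-rule on 2]
4. r ∨ p, 0   [∧-rule on 2]
5. r → p, 0   [∧-rule on 3]
6. r, 0   [∧-rule on 3]
7. p, 0   [∨-rule on 4 (branches; this branch)]
Accessibility: 0R0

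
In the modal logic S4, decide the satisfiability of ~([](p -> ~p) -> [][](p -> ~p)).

1. ~([](p -> ~p) -> [][](p -> ~p)), u
2. [](p -> ~p), u
3. ~[][](p -> ~p), u
4. p -> ~p, u
5. ~p, u
6. ~[](p -> ~p), v
7. p -> ~p, v
8. ~p, v
9. ~(p -> ~p), w
10. p, w
11. p -> ~p, w
12. ~p, w
Accessibility: uRu, uRv, uRw, vRv, vRw, wRw
Branch closes: p and ~p both at w.
(One branch shown.) All branches close.

Unsatisfiable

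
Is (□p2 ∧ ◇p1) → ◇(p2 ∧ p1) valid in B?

Tableau for the negation ¬((□p2 ∧ ◇p1) → ◇(p2 ∧ p1)):
1. ¬((□p2 ∧ ◇p1) → ◇(p2 ∧ p1)), 0
2. □p2 ∧ ◇p1, 0
3. ¬◇(p2 ∧ p1), 0
4. □p2, 0
5. ◇p1, 0
6. ¬(p2 ∧ p1), 0
7. p2, 0
8. ¬p1, 0
9. p1, 1
10. ¬(p2 ∧ p1), 1
11. p2, 1
12. ¬p1, 1
Accessibility: 0R0, 0R1, 1R0, 1R1
Branch closes: p1 and ¬p1 both at 1.
Every branch of the negation's tableau closes; the branch above is one of them.

Yes, valid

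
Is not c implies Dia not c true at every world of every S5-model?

Yes, valid

Tableau for the negation not (not c implies Dia not c):
1. not (not c implies Dia not c), w0
2. not c, w0
3. not Dia not c, w0
4. c, w0
Accessibility: w0Rw0
Branch closes: c and not c both at w0.
Every branch of the negation's tableau closes; the branch above is one of them.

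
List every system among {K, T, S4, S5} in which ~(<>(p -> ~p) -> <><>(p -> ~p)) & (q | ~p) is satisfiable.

K

T-tableau for the formula:
1. ~(<>(p -> ~p) -> <><>(p -> ~p)) & (q | ~p), u
2. ~(<>(p -> ~p) -> <><>(p -> ~p)), u
3. q | ~p, u
4. <>(p -> ~p), u
5. ~<><>(p -> ~p), u
6. ~<>(p -> ~p), u
7. ~(p -> ~p), u
8. p, u
9. q, u
10. p -> ~p, v
11. ~<>(p -> ~p), v
12. ~(p -> ~p), v
13. p, v
14. ~p, v
Accessibility: uRu, uRv, vRv
Branch closes: p and ~p both at v.
Every branch closes (one shown): unsatisfiable in T, hence also in S4, S5 (every S4/S5-frame is a T-frame).
K-tableau for the formula:
1. ~(<>(p -> ~p) -> <><>(p -> ~p)) & (q | ~p), u
2. ~(<>(p -> ~p) -> <><>(p -> ~p)), u
3. q | ~p, u
4. <>(p -> ~p), u
5. ~<><>(p -> ~p), u
6. ~p, u
7. p -> ~p, v
8. ~<>(p -> ~p), v
9. ~p, v
Accessibility: uRv
Complete open branch: satisfiable in K.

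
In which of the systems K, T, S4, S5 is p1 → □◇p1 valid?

S4-tableau for the negation ¬(p1 → □◇p1):
1. ¬(p1 → □◇p1), w0
2. p1, w0   [¬→-rule on 1]
3. ¬□◇p1, w0   [¬→-rule on 1]
4. ¬◇p1, w1   [¬□-rule on 3: fresh world w1, w0Rw1]
5. ¬p1, w1   [¬◇-rule on 4 via w1Rw1]
Accessibility: w0Rw0, w0Rw1, w1Rw1
Complete open branch: countermodel on an S4-frame, so not valid in S4, nor in K, T (the same frame is also a K-frame and a T-frame).
S5-tableau for the negation ¬(p1 → □◇p1):
1. ¬(p1 → □◇p1), w0
2. p1, w0   [¬→-rule on 1]
3. ¬□◇p1, w0   [¬→-rule on 1]
4. ¬◇p1, w1   [¬□-rule on 3: fresh world w1, w0Rw1]
5. ¬p1, w0   [¬◇-rule on 4 via w1Rw0]
Accessibility: w0Rw0, w0Rw1, w1Rw0, w1Rw1
Branch closes: p1 and ¬p1 both at w0.
Every branch closes (one shown): valid in S5.

S5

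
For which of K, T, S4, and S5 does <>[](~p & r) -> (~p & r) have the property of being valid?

S5

S4-tableau for the negation ~(<>[](~p & r) -> (~p & r)):
1. ~(<>[](~p & r) -> (~p & r)), 0
2. <>[](~p & r), 0
3. ~(~p & r), 0
4. ~r, 0
5. [](~p & r), 1
6. ~p & r, 1
7. ~p, 1
8. r, 1
Accessibility: 0R0, 0R1, 1R1
Complete open branch: countermodel on an S4-frame, so not valid in S4, nor in K, T (the same frame is also a K-frame and a T-frame).
S5-tableau for the negation ~(<>[](~p & r) -> (~p & r)):
1. ~(<>[](~p & r) -> (~p & r)), 0
2. <>[](~p & r), 0
3. ~(~p & r), 0
4. ~r, 0
5. [](~p & r), 1
6. ~p & r, 0
7. ~p, 0
8. r, 0
Accessibility: 0R0, 0R1, 1R0, 1R1
Branch closes: r and ~r both at 0.
Every branch closes (one shown): valid in S5.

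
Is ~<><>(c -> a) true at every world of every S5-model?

Not valid

Tableau for the negation <><>(c -> a):
1. <><>(c -> a), u
2. <>(c -> a), v
3. c -> a, w
4. a, w
Accessibility: uRu, uRv, uRw, vRu, vRv, vRw, wRu, wRv, wRw
The negation has an open branch (countermodel exists).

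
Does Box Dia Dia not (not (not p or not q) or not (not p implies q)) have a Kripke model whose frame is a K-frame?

Satisfiable (open branch found)

1. Box Dia Dia not (not (not p or not q) or not (not p implies q)), w0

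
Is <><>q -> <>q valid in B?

Tableau for the negation ~(<><>q -> <>q):
1. ~(<><>q -> <>q), w0
2. <><>q, w0   [~->-rule on 1]
3. ~<>q, w0   [~->-rule on 1]
4. ~q, w0   [~<>-rule on 3 via w0Rw0]
5. <>q, w1   [<>-rule on 2: fresh world w1, w0Rw1]
6. ~q, w1   [~<>-rule on 3 via w0Rw1]
7. q, w2   [<>-rule on 5: fresh world w2, w1Rw2]
Accessibility: w0Rw0, w0Rw1, w1Rw0, w1Rw1, w1Rw2, w2Rw1, w2Rw2
The negation has an open branch (countermodel exists).

No, not valid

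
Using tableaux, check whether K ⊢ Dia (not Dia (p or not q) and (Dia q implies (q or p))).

Tableau for the negation not Dia (not Dia (p or not q) and (Dia q implies (q or p))):
1. not Dia (not Dia (p or not q) and (Dia q implies (q or p))), w0
The negation has an open branch (countermodel exists).

Not valid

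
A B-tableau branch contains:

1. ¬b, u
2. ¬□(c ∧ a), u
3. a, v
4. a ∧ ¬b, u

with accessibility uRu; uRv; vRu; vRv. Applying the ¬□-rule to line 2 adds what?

a fresh world w with uRw, and ¬(c ∧ a) at w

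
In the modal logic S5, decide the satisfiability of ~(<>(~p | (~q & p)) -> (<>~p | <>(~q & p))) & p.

1. ~(<>(~p | (~q & p)) -> (<>~p | <>(~q & p))) & p, 0
2. ~(<>(~p | (~q & p)) -> (<>~p | <>(~q & p))), 0
3. p, 0
4. <>(~p | (~q & p)), 0
5. ~(<>~p | <>(~q & p)), 0
6. ~<>~p, 0
7. ~<>(~q & p), 0
8. ~(~q & p), 0
9. q, 0
10. ~p | (~q & p), 1
11. p, 1
12. ~(~q & p), 1
13. ~q & p, 1
14. ~q, 1
15. ~p, 1
Accessibility: 0R0, 0R1, 1R0, 1R1
Branch closes: p and ~p both at 1.
Every branch closes; the branch above is one of them.

Unsatisfiable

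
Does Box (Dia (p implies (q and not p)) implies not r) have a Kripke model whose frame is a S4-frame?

Satisfiable

1. Box (Dia (p implies (q and not p)) implies not r), u
2. Dia (p implies (q and not p)) implies not r, u
3. not r, u
Accessibility: uRu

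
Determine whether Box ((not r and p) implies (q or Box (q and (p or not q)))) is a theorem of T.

No, not valid

Tableau for the negation not Box ((not r and p) implies (q or Box (q and (p or not q)))):
1. not Box ((not r and p) implies (q or Box (q and (p or not q)))), 0
2. not ((not r and p) implies (q or Box (q and (p or not q)))), 1
3. not r and p, 1
4. not (q or Box (q and (p or not q))), 1
5. not r, 1
6. p, 1
7. not q, 1
8. not Box (q and (p or not q)), 1
9. not (q and (p or not q)), 2
10. not (p or not q), 2
11. not p, 2
12. q, 2
Accessibility: 0R0, 0R1, 1R1, 1R2, 2R2
The negation has an open branch (countermodel exists).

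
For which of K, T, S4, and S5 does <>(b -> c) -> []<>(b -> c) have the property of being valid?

S5

S5-tableau for the negation ~(<>(b -> c) -> []<>(b -> c)):
1. ~(<>(b -> c) -> []<>(b -> c)), u
2. <>(b -> c), u
3. ~[]<>(b -> c), u
4. b -> c, v
5. c, v
6. ~<>(b -> c), w
7. ~(b -> c), u
8. b, u
9. ~c, u
10. ~(b -> c), v
11. b, v
12. ~c, v
Accessibility: uRu, uRv, uRw, vRu, vRv, vRw, wRu, wRv, wRw
Branch closes: c and ~c both at v.
Every branch closes (one shown): valid in S5.
S4-tableau for the negation ~(<>(b -> c) -> []<>(b -> c)):
1. ~(<>(b -> c) -> []<>(b -> c)), u
2. <>(b -> c), u
3. ~[]<>(b -> c), u
4. b -> c, v
5. c, v
6. ~<>(b -> c), w
7. ~(b -> c), w
8. b, w
9. ~c, w
Accessibility: uRu, uRv, uRw, vRv, wRw
Complete open branch: countermodel on an S4-frame, so not valid in S4, nor in K, T (the same frame is also a K-frame and a T-frame).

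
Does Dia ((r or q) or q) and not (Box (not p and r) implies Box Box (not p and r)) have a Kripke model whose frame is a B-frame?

Satisfiable (open branch found)

1. Dia ((r or q) or q) and not (Box (not p and r) implies Box Box (not p and r)), u
2. Dia ((r or q) or q), u
3. not (Box (not p and r) implies Box Box (not p and r)), u
4. Box (not p and r), u
5. not Box Box (not p and r), u
6. not p and r, u
7. not p, u
8. r, u
9. (r or q) or q, v
10. not p and r, v
11. not p, v
12. r, v
13. q, v
14. not Box (not p and r), w
15. not p and r, w
16. not p, w
17. r, w
18. not (not p and r), x
19. not r, x
Accessibility: uRu, uRv, uRw, vRu, vRv, wRu, wRw, wRx, xRw, xRx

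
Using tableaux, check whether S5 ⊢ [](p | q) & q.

Not valid

Tableau for the negation ~([](p | q) & q):
1. ~([](p | q) & q), u
2. ~q, u
Accessibility: uRu
The negation has an open branch (countermodel exists).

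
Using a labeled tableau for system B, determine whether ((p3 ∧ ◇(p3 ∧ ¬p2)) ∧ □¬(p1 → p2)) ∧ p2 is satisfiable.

1. ((p3 ∧ ◇(p3 ∧ ¬p2)) ∧ □¬(p1 → p2)) ∧ p2, 0
2. (p3 ∧ ◇(p3 ∧ ¬p2)) ∧ □¬(p1 → p2), 0
3. p2, 0
4. p3 ∧ ◇(p3 ∧ ¬p2), 0
5. □¬(p1 → p2), 0
6. p3, 0
7. ◇(p3 ∧ ¬p2), 0
8. ¬(p1 → p2), 0
9. p1, 0
10. ¬p2, 0
Accessibility: 0R0
Branch closes: p2 and ¬p2 both at 0.
(One branch shown.) All branches close.

Unsatisfiable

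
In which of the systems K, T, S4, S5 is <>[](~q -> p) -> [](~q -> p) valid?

S5

S4-tableau for the negation ~(<>[](~q -> p) -> [](~q -> p)):
1. ~(<>[](~q -> p) -> [](~q -> p)), 0
2. <>[](~q -> p), 0   [~->-rule on 1]
3. ~[](~q -> p), 0   [~->-rule on 1]
4. [](~q -> p), 1   [<>-rule on 2: fresh world 1, 0R1]
5. ~q -> p, 1   [[]-rule on 4 via 1R1]
6. p, 1   [->-rule on 5 (branches; this branch)]
7. ~(~q -> p), 2   [~[]-rule on 3: fresh world 2, 0R2]
8. ~q, 2   [~->-rule on 7]
9. ~p, 2   [~->-rule on 7]
Accessibility: 0R0, 0R1, 0R2, 1R1, 2R2
Complete open branch: countermodel on an S4-frame, so not valid in S4, nor in K, T (the same frame is also a K-frame and a T-frame).
S5-tableau for the negation ~(<>[](~q -> p) -> [](~q -> p)):
1. ~(<>[](~q -> p) -> [](~q -> p)), 0
2. <>[](~q -> p), 0   [~->-rule on 1]
3. ~[](~q -> p), 0   [~->-rule on 1]
4. [](~q -> p), 1   [<>-rule on 2: fresh world 1, 0R1]
5. ~q -> p, 0   [[]-rule on 4 via 1R0]
6. ~q -> p, 1   [[]-rule on 4 via 1R1]
7. p, 0   [->-rule on 5 (branches; this branch)]
8. p, 1   [->-rule on 6 (branches; this branch)]
9. ~(~q -> p), 2   [~[]-rule on 3: fresh world 2, 0R2]
10. ~q, 2   [~->-rule on 9]
11. ~p, 2   [~->-rule on 9]
12. ~q -> p, 2   [[]-rule on 4 via 1R2]
13. p, 2   [->-rule on 12 (branches; this branch)]
Accessibility: 0R0, 0R1, 0R2, 1R0, 1R1, 1R2, 2R0, 2R1, 2R2
Branch closes: p and ~p both at 2.
Every branch closes (one shown): valid in S5.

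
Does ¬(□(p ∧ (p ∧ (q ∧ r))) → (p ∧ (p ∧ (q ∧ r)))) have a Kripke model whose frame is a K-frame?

1. ¬(□(p ∧ (p ∧ (q ∧ r))) → (p ∧ (p ∧ (q ∧ r)))), u
2. □(p ∧ (p ∧ (q ∧ r))), u   [¬→-rule on 1]
3. ¬(p ∧ (p ∧ (q ∧ r))), u   [¬→-rule on 1]
4. ¬(p ∧ (q ∧ r)), u   [¬∧-rule on 3 (branches; this branch)]
5. ¬(q ∧ r), u   [¬∧-rule on 4 (branches; this branch)]
6. ¬r, u   [¬∧-rule on 5 (branches; this branch)]

Satisfiable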